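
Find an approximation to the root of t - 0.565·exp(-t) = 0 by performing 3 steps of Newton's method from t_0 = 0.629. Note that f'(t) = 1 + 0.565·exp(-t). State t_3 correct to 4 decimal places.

0.3846

t_0 = 0.629000: f = 0.327785, f' = 1.301215 → t_1 = 0.629000 - (0.327785)/(1.301215) = 0.377094
t_1 = 0.377094: f = -0.010413, f' = 1.387506 → t_2 = 0.377094 - (-0.010413)/(1.387506) = 0.384598
t_2 = 0.384598: f = -0.000011, f' = 1.384609 → t_3 = 0.384598 - (-0.000011)/(1.384609) = 0.384606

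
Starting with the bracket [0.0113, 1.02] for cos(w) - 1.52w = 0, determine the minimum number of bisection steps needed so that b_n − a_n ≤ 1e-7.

24

Initial width b − a = 1.02 − 0.0113 = 1.008700.
After n steps the width is (b−a)/2^n; need (b−a)/2^n ≤ 1e-7.
So n ≥ log₂(1.008700/1e-7) = log₂(10087000.0000) ≈ 23.2660.
Hence n = 24.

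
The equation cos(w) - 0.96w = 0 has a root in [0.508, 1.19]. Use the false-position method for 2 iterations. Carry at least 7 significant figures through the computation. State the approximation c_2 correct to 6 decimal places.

0.755474

f(0.508000) = 0.386039, f(1.190000) = -0.770740
step 1: c = 0.735596, f(c) = 0.035258 > 0 → new bracket [0.735596, 1.190000]
step 2: c = 0.755474, f(c) = 0.002691 > 0 → new bracket [0.755474, 1.190000]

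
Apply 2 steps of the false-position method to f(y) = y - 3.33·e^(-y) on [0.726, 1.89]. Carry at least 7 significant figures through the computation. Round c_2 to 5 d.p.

f(0.726000) = -0.885189, f(1.890000) = 1.386931
step 1: c = 1.179480, f(c) = 0.155709 > 0 → new bracket [0.726000, 1.179480]
step 2: c = 1.111643, f(c) = 0.016014 > 0 → new bracket [0.726000, 1.111643]

1.11164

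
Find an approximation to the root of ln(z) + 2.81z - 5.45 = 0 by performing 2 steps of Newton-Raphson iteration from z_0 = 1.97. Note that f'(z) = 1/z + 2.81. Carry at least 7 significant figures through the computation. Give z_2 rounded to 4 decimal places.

1.7420

z_0 = 1.970000: f = 0.763734, f' = 3.317614 → z_1 = 1.970000 - (0.763734)/(3.317614) = 1.739794
z_1 = 1.739794: f = -0.007411, f' = 3.384781 → z_2 = 1.739794 - (-0.007411)/(3.384781) = 1.741984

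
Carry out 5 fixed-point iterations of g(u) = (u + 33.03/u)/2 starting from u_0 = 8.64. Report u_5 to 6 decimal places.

u_1 = g(8.640000) = 6.231458
u_2 = g(6.231458) = 5.765992
u_3 = g(5.765992) = 5.747204
u_4 = g(5.747204) = 5.747173
u_5 = g(5.747173) = 5.747173

5.747173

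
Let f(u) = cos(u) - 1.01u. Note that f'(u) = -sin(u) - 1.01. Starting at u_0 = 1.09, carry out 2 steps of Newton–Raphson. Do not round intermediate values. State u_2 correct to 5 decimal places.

Newton update: u ← u − f(u)/f'(u).
u_0 = 1.090000: f = -0.638415, f' = -1.896627 → u_1 = 1.090000 - (-0.638415)/(-1.896627) = 0.753395
u_1 = 0.753395: f = -0.031558, f' = -1.694119 → u_2 = 0.753395 - (-0.031558)/(-1.694119) = 0.734767

0.73477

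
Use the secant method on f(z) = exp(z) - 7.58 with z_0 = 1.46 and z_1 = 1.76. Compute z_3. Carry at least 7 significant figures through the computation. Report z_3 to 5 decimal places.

f(z_0) = -3.274040, f(z_1) = -1.767563
z_2 = 1.760000 - (-1.767563)·(1.760000 - 1.460000)/(-1.767563 - (-3.274040)) = 2.111992; f(z_2) = 0.684692
z_3 = 2.111992 - (0.684692)·(2.111992 - 1.760000)/(0.684692 - (-1.767563)) = 2.013713; f(z_3) = -0.088920

2.01371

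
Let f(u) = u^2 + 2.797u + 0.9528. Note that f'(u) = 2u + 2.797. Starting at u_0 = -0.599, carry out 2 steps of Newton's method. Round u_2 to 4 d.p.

-0.3967

u_0 = -0.599000: f = -0.363802, f' = 1.599000 → u_1 = -0.599000 - (-0.363802)/(1.599000) = -0.371482
u_1 = -0.371482: f = 0.051765, f' = 2.054037 → u_2 = -0.371482 - (0.051765)/(2.054037) = -0.396683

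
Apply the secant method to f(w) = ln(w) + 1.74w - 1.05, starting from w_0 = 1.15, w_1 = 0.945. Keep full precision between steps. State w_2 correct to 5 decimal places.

Secant update: w_(k+1) = w_k − f(w_k)·(w_k − w_(k-1))/(f(w_k) − f(w_(k-1))).
f(w_0) = 1.090762, f(w_1) = 0.537730
w_2 = 0.945000 - (0.537730)·(0.945000 - 1.150000)/(0.537730 - (1.090762)) = 0.745672; f(w_2) = -0.045999

0.74567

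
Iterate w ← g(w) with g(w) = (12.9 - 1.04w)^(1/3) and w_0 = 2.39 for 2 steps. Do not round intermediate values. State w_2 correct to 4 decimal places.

w_1 = g(2.390000) = 2.183793
w_2 = g(2.183793) = 2.198681

2.1987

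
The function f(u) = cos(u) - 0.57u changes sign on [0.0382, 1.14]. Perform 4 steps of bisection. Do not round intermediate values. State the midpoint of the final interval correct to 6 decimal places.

0.967844

f(0.038200) = 0.977496, f(1.140000) = -0.232205 (opposite signs)
step 1: m = 0.589100, f(m) = 0.495654 > 0 → root in [0.589100, 1.140000]
step 2: m = 0.864550, f(m) = 0.156189 > 0 → root in [0.864550, 1.140000]
step 3: m = 1.002275, f(m) = -0.032910 < 0 → root in [0.864550, 1.002275]
step 4: m = 0.933412, f(m) = 0.063050 > 0 → root in [0.933412, 1.002275]
Midpoint of [0.933412, 1.002275] = 0.967844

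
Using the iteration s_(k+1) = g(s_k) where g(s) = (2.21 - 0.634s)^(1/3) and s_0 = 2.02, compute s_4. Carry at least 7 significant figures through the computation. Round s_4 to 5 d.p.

s_1 = g(2.020000) = 0.975862
s_2 = g(0.975862) = 1.167484
s_3 = g(1.167484) = 1.136984
s_4 = g(1.136984) = 1.141948

1.14195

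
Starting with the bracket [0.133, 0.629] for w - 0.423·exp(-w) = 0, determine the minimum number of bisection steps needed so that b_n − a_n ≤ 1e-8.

Initial width b − a = 0.629 − 0.133 = 0.496000.
After n steps the width is (b−a)/2^n; need (b−a)/2^n ≤ 1e-8.
So n ≥ log₂(0.496000/1e-8) = log₂(49600000.0000) ≈ 25.5638.
Hence n = 26.

26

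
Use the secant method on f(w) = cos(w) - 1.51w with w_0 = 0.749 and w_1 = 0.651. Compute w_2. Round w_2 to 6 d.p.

0.563936

f(w_0) = -0.398620, f(w_1) = -0.187532
w_2 = 0.651000 - (-0.187532)·(0.651000 - 0.749000)/(-0.187532 - (-0.398620)) = 0.563936; f(w_2) = -0.006386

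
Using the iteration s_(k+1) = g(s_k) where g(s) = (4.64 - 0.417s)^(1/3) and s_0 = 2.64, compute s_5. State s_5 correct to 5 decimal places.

s_1 = g(2.640000) = 1.523930
s_2 = g(1.523930) = 1.587999
s_3 = g(1.587999) = 1.584460
s_4 = g(1.584460) = 1.584655
s_5 = g(1.584655) = 1.584645

1.58464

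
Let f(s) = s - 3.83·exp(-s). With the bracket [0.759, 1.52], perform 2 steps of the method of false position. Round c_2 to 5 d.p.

1.18307

f(0.759000) = -1.033954, f(1.520000) = 0.682333
step 1: c = 1.217454, f(c) = 0.083840 > 0 → new bracket [0.759000, 1.217454]
step 2: c = 1.183068, f(c) = 0.009795 > 0 → new bracket [0.759000, 1.183068]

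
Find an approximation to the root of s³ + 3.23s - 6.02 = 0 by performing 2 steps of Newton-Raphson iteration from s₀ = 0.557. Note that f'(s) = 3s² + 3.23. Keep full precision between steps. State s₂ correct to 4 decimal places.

1.2858

Newton update: s ← s − f(s)/f'(s).
s_0 = 0.557000: f = -4.048081, f' = 4.160747 → s_1 = 0.557000 - (-4.048081)/(4.160747) = 1.529922
s_1 = 1.529922: f = 2.502675, f' = 10.251982 → s_2 = 1.529922 - (2.502675)/(10.251982) = 1.285806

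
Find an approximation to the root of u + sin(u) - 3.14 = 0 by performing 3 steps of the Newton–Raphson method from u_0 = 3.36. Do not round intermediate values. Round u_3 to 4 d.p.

2.8174

f'(u) = 1 + cos(u)
u_0 = 3.360000: f = 0.003325, f' = 0.023756 → u_1 = 3.360000 - (0.003325)/(0.023756) = 3.220040
u_1 = 3.220040: f = 0.001673, f' = 0.003075 → u_2 = 3.220040 - (0.001673)/(0.003075) = 2.676020
u_2 = 2.676020: f = -0.015045, f' = 0.106435 → u_3 = 2.676020 - (-0.015045)/(0.106435) = 2.817378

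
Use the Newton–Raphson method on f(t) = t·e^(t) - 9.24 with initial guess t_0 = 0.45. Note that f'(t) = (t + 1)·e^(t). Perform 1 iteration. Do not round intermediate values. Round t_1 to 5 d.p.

4.20289

Newton update: t ← t − f(t)/f'(t).
t_0 = 0.450000: f = -8.534260, f' = 2.274053 → t_1 = 0.450000 - (-8.534260)/(2.274053) = 4.202886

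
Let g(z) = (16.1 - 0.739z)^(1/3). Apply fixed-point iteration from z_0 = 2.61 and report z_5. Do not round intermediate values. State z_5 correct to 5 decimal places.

z_1 = g(2.610000) = 2.419927
z_2 = g(2.419927) = 2.427896
z_3 = g(2.427896) = 2.427563
z_4 = g(2.427563) = 2.427577
z_5 = g(2.427577) = 2.427577

2.42758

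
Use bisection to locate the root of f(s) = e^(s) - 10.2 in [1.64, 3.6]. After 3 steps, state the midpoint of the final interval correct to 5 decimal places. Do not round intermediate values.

2.25250

f(1.640000) = -5.044830, f(3.600000) = 26.398234 (opposite signs)
step 1: m = 2.620000, f(m) = 3.535724 > 0 → root in [1.640000, 2.620000]
step 2: m = 2.130000, f(m) = -1.785133 < 0 → root in [2.130000, 2.620000]
step 3: m = 2.375000, f(m) = 0.551013 > 0 → root in [2.130000, 2.375000]
Midpoint of [2.130000, 2.375000] = 2.252500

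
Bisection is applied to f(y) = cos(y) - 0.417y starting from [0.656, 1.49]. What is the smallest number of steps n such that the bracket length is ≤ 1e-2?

7

Initial width b − a = 1.49 − 0.656 = 0.834000.
After n steps the width is (b−a)/2^n; need (b−a)/2^n ≤ 1e-2.
So n ≥ log₂(0.834000/1e-2) = log₂(83.4000) ≈ 6.3820.
Hence n = 7.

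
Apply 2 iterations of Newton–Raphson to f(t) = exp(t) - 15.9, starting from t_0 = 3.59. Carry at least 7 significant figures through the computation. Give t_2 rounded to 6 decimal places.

Newton update: t ← t − f(t)/f'(t).
f'(t) = exp(t)
t_0 = 3.590000: f = 20.334076, f' = 36.234076 → t_1 = 3.590000 - (20.334076)/(36.234076) = 3.028813
t_1 = 3.028813: f = 4.772689, f' = 20.672689 → t_2 = 3.028813 - (4.772689)/(20.672689) = 2.797944

2.797944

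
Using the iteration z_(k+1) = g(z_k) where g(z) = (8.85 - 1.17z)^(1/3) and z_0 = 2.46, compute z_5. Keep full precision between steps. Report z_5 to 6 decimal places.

z_1 = g(2.460000) = 1.814269
z_2 = g(1.814269) = 1.887761
z_3 = g(1.887761) = 1.879684
z_4 = g(1.879684) = 1.880575
z_5 = g(1.880575) = 1.880477

1.880477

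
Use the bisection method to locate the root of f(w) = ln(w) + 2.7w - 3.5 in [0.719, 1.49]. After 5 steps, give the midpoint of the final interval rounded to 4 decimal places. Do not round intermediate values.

f(0.719000) = -1.888594, f(1.490000) = 0.921776 (opposite signs)
step 1: m = 1.104500, f(m) = -0.418457 < 0 → root in [1.104500, 1.490000]
step 2: m = 1.297250, f(m) = 0.262822 > 0 → root in [1.104500, 1.297250]
step 3: m = 1.200875, f(m) = -0.074587 < 0 → root in [1.200875, 1.297250]
step 4: m = 1.249062, f(m) = 0.094862 > 0 → root in [1.200875, 1.249062]
step 5: m = 1.224969, f(m) = 0.010331 > 0 → root in [1.200875, 1.224969]
Midpoint of [1.200875, 1.224969] = 1.212922

1.2129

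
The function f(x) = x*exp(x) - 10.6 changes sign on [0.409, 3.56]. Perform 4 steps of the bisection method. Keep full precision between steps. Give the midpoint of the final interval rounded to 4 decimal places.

f(0.409000) = -9.984328, f(3.560000) = 114.580982 (opposite signs)
step 1: m = 1.984500, f(m) = 3.838049 > 0 → root in [0.409000, 1.984500]
step 2: m = 1.196750, f(m) = -6.639542 < 0 → root in [1.196750, 1.984500]
step 3: m = 1.590625, f(m) = -2.795098 < 0 → root in [1.590625, 1.984500]
step 4: m = 1.787562, f(m) = 0.080455 > 0 → root in [1.590625, 1.787562]
Midpoint of [1.590625, 1.787562] = 1.689094

1.6891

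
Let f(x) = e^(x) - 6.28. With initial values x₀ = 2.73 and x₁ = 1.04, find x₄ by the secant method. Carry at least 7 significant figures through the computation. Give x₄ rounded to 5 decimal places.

1.81027

Secant update: x_(k+1) = x_k − f(x_k)·(x_k − x_(k-1))/(f(x_k) − f(x_(k-1))).
f(x_0) = 9.052887, f(x_1) = -3.450783
x_2 = 1.040000 - (-3.450783)·(1.040000 - 2.730000)/(-3.450783 - (9.052887)) = 1.506409; f(x_2) = -1.769496
x_3 = 1.506409 - (-1.769496)·(1.506409 - 1.040000)/(-1.769496 - (-3.450783)) = 1.997288; f(x_3) = 1.089044
x_4 = 1.997288 - (1.089044)·(1.997288 - 1.506409)/(1.089044 - (-1.769496)) = 1.810273; f(x_4) = -0.167882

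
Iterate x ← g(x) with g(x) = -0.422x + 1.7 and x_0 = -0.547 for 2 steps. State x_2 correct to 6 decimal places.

x_1 = g(-0.547000) = 1.930834
x_2 = g(1.930834) = 0.885188

0.885188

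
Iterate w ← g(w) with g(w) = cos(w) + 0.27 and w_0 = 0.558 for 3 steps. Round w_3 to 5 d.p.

w_1 = g(0.558000) = 1.118316
w_2 = g(1.118316) = 0.707198
w_3 = g(0.707198) = 1.030185

1.03019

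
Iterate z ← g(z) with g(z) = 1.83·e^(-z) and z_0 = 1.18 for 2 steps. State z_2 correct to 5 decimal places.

1.04289

z_1 = g(1.180000) = 0.562320
z_2 = g(0.562320) = 1.042890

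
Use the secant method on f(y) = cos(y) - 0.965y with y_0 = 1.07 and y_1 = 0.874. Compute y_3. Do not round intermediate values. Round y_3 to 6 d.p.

0.754976

Secant update: y_(k+1) = y_k − f(y_k)·(y_k − y_(k-1))/(f(y_k) − f(y_(k-1))).
f(y_0) = -0.552426, f(y_1) = -0.201646
y_2 = 0.874000 - (-0.201646)·(0.874000 - 1.070000)/(-0.201646 - (-0.552426)) = 0.761329; f(y_2) = -0.010763
y_3 = 0.761329 - (-0.010763)·(0.761329 - 0.874000)/(-0.010763 - (-0.201646)) = 0.754976; f(y_3) = -0.000264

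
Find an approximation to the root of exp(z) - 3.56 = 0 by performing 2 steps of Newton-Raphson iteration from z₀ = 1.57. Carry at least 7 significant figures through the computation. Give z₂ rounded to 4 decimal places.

Newton update: z ← z − f(z)/f'(z).
f'(z) = exp(z)
z_0 = 1.570000: f = 1.246648, f' = 4.806648 → z_1 = 1.570000 - (1.246648)/(4.806648) = 1.310641
z_1 = 1.310641: f = 0.148550, f' = 3.708550 → z_2 = 1.310641 - (0.148550)/(3.708550) = 1.270585

1.2706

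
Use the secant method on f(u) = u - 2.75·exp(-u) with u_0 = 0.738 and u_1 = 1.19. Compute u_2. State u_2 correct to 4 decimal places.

1.0183

f(u_0) = -0.576690, f(u_1) = 0.353392
u_2 = 1.190000 - (0.353392)·(1.190000 - 0.738000)/(0.353392 - (-0.576690)) = 1.018259; f(u_2) = 0.024895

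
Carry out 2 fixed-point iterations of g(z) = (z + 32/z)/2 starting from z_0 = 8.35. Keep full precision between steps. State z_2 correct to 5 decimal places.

z_1 = g(8.350000) = 6.091168
z_2 = g(6.091168) = 5.672338

5.67234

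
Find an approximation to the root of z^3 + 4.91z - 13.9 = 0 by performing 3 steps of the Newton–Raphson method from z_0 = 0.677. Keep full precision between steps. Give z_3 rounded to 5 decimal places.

f'(z) = 3z^2 + 4.91
z_0 = 0.677000: f = -10.265641, f' = 6.284987 → z_1 = 0.677000 - (-10.265641)/(6.284987) = 2.310359
z_1 = 2.310359: f = 9.776006, f' = 20.923279 → z_2 = 2.310359 - (9.776006)/(20.923279) = 1.843128
z_2 = 1.843128: f = 1.411089, f' = 15.101364 → z_3 = 1.843128 - (1.411089)/(15.101364) = 1.749687

1.74969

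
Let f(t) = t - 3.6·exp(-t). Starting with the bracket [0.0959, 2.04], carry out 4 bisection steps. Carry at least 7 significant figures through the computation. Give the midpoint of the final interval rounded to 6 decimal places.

f(0.095900) = -3.174898, f(2.040000) = 1.571897 (opposite signs)
step 1: m = 1.067950, f(m) = -0.169415 < 0 → root in [1.067950, 2.040000]
step 2: m = 1.553975, f(m) = 0.792914 > 0 → root in [1.067950, 1.553975]
step 3: m = 1.310963, f(m) = 0.340545 > 0 → root in [1.067950, 1.310963]
step 4: m = 1.189456, f(m) = 0.093664 > 0 → root in [1.067950, 1.189456]
Midpoint of [1.067950, 1.189456] = 1.128703

1.128703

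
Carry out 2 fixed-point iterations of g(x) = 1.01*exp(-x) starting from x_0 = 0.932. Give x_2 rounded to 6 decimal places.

0.678580

x_1 = g(0.932000) = 0.397703
x_2 = g(0.397703) = 0.678580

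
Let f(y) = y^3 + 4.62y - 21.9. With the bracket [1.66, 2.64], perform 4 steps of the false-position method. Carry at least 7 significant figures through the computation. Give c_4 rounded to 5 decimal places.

2.25562

f(1.660000) = -9.656504, f(2.640000) = 8.696544
step 1: c = 2.175630, f(c) = -1.550545 < 0 → new bracket [2.175630, 2.640000]
step 2: c = 2.245896, f(c) = -0.195550 < 0 → new bracket [2.245896, 2.640000]
step 3: c = 2.254563, f(c) = -0.023853 < 0 → new bracket [2.254563, 2.640000]
step 4: c = 2.255617, f(c) = -0.002898 < 0 → new bracket [2.255617, 2.640000]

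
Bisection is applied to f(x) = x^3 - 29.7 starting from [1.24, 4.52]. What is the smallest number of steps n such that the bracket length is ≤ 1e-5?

19

Initial width b − a = 4.52 − 1.24 = 3.280000.
After n steps the width is (b−a)/2^n; need (b−a)/2^n ≤ 1e-5.
So n ≥ log₂(3.280000/1e-5) = log₂(328000.0000) ≈ 18.3233.
Hence n = 19.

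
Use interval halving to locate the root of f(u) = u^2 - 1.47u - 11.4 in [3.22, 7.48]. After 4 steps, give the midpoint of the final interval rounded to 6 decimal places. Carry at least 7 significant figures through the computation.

4.151875

f(3.220000) = -5.765000, f(7.480000) = 33.554800 (opposite signs)
step 1: m = 5.350000, f(m) = 9.358000 > 0 → root in [3.220000, 5.350000]
step 2: m = 4.285000, f(m) = 0.662275 > 0 → root in [3.220000, 4.285000]
step 3: m = 3.752500, f(m) = -2.834919 < 0 → root in [3.752500, 4.285000]
step 4: m = 4.018750, f(m) = -1.157211 < 0 → root in [4.018750, 4.285000]
Midpoint of [4.018750, 4.285000] = 4.151875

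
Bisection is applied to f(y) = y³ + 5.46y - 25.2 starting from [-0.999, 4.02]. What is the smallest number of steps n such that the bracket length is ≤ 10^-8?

29

Initial width b − a = 4.02 − -0.999 = 5.019000.
After n steps the width is (b−a)/2^n; need (b−a)/2^n ≤ 10^-8.
So n ≥ log₂(5.019000/10^-8) = log₂(501900000.0000) ≈ 28.9028.
Hence n = 29.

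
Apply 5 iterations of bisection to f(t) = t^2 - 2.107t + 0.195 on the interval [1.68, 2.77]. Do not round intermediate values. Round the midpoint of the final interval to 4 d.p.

2.0036

f(1.680000) = -0.522360, f(2.770000) = 2.031510 (opposite signs)
step 1: m = 2.225000, f(m) = 0.457550 > 0 → root in [1.680000, 2.225000]
step 2: m = 1.952500, f(m) = -0.106661 < 0 → root in [1.952500, 2.225000]
step 3: m = 2.088750, f(m) = 0.156880 > 0 → root in [1.952500, 2.088750]
step 4: m = 2.020625, f(m) = 0.020469 > 0 → root in [1.952500, 2.020625]
step 5: m = 1.986563, f(m) = -0.044257 < 0 → root in [1.986563, 2.020625]
Midpoint of [1.986563, 2.020625] = 2.003594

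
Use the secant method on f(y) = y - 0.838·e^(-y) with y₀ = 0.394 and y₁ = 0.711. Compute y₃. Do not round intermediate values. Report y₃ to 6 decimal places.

f(y_0) = -0.171109, f(y_1) = 0.299414
y_2 = 0.711000 - (0.299414)·(0.711000 - 0.394000)/(0.299414 - (-0.171109)) = 0.509279; f(y_2) = 0.005701
y_3 = 0.509279 - (0.005701)·(0.509279 - 0.711000)/(0.005701 - (0.299414)) = 0.505364; f(y_3) = -0.000190

0.505364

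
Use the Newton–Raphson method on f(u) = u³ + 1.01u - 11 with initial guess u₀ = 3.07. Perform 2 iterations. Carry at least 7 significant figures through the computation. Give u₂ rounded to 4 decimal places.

2.1028

f'(u) = 3u² + 1.01
u_0 = 3.070000: f = 21.035143, f' = 29.284700 → u_1 = 3.070000 - (21.035143)/(29.284700) = 2.351702
u_1 = 2.351702: f = 4.381311, f' = 17.601506 → u_2 = 2.351702 - (4.381311)/(17.601506) = 2.102785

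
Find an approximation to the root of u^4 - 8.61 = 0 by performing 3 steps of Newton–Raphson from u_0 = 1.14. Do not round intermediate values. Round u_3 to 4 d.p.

f'(u) = 4u^3
u_0 = 1.140000: f = -6.921040, f' = 5.926176 → u_1 = 1.140000 - (-6.921040)/(5.926176) = 2.307876
u_1 = 2.307876: f = 19.759392, f' = 49.169695 → u_2 = 2.307876 - (19.759392)/(49.169695) = 1.906015
u_2 = 1.906015: f = 4.587913, f' = 27.697396 → u_3 = 1.906015 - (4.587913)/(27.697396) = 1.740371

1.7404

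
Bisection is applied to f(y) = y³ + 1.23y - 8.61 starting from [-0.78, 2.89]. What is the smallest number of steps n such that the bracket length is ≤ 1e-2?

9

Initial width b − a = 2.89 − -0.78 = 3.670000.
After n steps the width is (b−a)/2^n; need (b−a)/2^n ≤ 1e-2.
So n ≥ log₂(3.670000/1e-2) = log₂(367.0000) ≈ 8.5196.
Hence n = 9.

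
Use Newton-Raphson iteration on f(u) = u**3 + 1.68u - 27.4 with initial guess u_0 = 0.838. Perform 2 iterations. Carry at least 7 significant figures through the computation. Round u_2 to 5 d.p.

Newton update: u ← u − f(u)/f'(u).
f'(u) = 3u**2 + 1.68
u_0 = 0.838000: f = -25.403680, f' = 3.786732 → u_1 = 0.838000 - (-25.403680)/(3.786732) = 7.546602
u_1 = 7.546602: f = 415.066420, f' = 172.533625 → u_2 = 7.546602 - (415.066420)/(172.533625) = 5.140889

5.14089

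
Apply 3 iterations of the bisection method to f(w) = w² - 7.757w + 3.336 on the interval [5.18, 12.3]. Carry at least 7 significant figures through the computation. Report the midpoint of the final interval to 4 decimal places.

f(5.180000) = -10.012860, f(12.300000) = 59.214900 (opposite signs)
step 1: m = 8.740000, f(m) = 11.927420 > 0 → root in [5.180000, 8.740000]
step 2: m = 6.960000, f(m) = -2.211120 < 0 → root in [6.960000, 8.740000]
step 3: m = 7.850000, f(m) = 4.066050 > 0 → root in [6.960000, 7.850000]
Midpoint of [6.960000, 7.850000] = 7.405000

7.4050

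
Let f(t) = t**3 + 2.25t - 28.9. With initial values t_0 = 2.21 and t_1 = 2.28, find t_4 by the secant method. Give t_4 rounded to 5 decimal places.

2.82374

f(t_0) = -13.133639, f(t_1) = -11.917648
t_2 = 2.280000 - (-11.917648)·(2.280000 - 2.210000)/(-11.917648 - (-13.133639)) = 2.966054; f(t_2) = 3.867408
t_3 = 2.966054 - (3.867408)·(2.966054 - 2.280000)/(3.867408 - (-11.917648)) = 2.797968; f(t_3) = -0.700339
t_4 = 2.797968 - (-0.700339)·(2.797968 - 2.966054)/(-0.700339 - (3.867408)) = 2.823739; f(t_4) = -0.031497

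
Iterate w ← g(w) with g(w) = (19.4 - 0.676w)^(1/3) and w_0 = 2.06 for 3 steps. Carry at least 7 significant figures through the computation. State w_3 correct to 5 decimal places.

w_1 = g(2.060000) = 2.621102
w_2 = g(2.621102) = 2.602568
w_3 = g(2.602568) = 2.603185

2.60318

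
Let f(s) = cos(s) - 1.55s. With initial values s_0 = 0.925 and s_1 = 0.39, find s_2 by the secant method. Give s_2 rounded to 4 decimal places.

f(s_0) = -0.831915, f(s_1) = 0.320409
s_2 = 0.390000 - (0.320409)·(0.390000 - 0.925000)/(0.320409 - (-0.831915)) = 0.538759; f(s_2) = 0.023269

0.5388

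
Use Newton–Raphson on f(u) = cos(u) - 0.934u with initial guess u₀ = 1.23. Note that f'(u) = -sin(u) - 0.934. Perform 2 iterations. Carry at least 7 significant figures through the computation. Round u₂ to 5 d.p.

Newton update: u ← u − f(u)/f'(u).
u_0 = 1.230000: f = -0.814582, f' = -1.876489 → u_1 = 1.230000 - (-0.814582)/(-1.876489) = 0.795901
u_1 = 0.795901: f = -0.043730, f' = -1.648494 → u_2 = 0.795901 - (-0.043730)/(-1.648494) = 0.769374

0.76937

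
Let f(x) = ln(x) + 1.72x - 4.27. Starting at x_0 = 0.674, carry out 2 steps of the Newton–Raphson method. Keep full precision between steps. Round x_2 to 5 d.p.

2.05641

f'(x) = 1/x + 1.72
x_0 = 0.674000: f = -3.505245, f' = 3.203680 → x_1 = 0.674000 - (-3.505245)/(3.203680) = 1.768131
x_1 = 1.768131: f = -0.658892, f' = 2.285569 → x_2 = 1.768131 - (-0.658892)/(2.285569) = 2.056414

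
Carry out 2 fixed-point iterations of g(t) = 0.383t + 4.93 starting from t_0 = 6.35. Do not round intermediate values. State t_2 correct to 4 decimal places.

t_1 = g(6.350000) = 7.362050
t_2 = g(7.362050) = 7.749665

7.7497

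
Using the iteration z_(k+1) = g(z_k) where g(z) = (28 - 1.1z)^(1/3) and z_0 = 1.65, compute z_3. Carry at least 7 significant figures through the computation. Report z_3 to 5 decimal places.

2.91601

z_1 = g(1.650000) = 2.969506
z_2 = g(2.969506) = 2.913592
z_3 = g(2.913592) = 2.916005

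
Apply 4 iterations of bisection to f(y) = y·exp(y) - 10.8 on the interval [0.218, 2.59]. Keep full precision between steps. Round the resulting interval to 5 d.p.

f(0.218000) = -10.528898, f(2.590000) = 23.724108 (opposite signs)
step 1: m = 1.404000, f(m) = -5.083680 < 0 → root in [1.404000, 2.590000]
step 2: m = 1.997000, f(m) = 3.911744 > 0 → root in [1.404000, 1.997000]
step 3: m = 1.700500, f(m) = -1.486897 < 0 → root in [1.700500, 1.997000]
step 4: m = 1.848750, f(m) = 0.943028 > 0 → root in [1.700500, 1.848750]

[1.70050, 1.84875]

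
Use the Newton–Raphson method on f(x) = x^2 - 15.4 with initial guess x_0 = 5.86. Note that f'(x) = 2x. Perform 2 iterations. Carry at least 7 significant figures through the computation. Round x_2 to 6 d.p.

3.936326

x_0 = 5.860000: f = 18.939600, f' = 11.720000 → x_1 = 5.860000 - (18.939600)/(11.720000) = 4.243993
x_1 = 4.243993: f = 2.611478, f' = 8.487986 → x_2 = 4.243993 - (2.611478)/(8.487986) = 3.936326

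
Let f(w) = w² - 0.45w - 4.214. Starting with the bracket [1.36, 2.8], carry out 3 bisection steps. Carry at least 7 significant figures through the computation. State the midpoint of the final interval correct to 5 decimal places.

f(1.360000) = -2.976400, f(2.800000) = 2.366000 (opposite signs)
step 1: m = 2.080000, f(m) = -0.823600 < 0 → root in [2.080000, 2.800000]
step 2: m = 2.440000, f(m) = 0.641600 > 0 → root in [2.080000, 2.440000]
step 3: m = 2.260000, f(m) = -0.123400 < 0 → root in [2.260000, 2.440000]
Midpoint of [2.260000, 2.440000] = 2.350000

2.35000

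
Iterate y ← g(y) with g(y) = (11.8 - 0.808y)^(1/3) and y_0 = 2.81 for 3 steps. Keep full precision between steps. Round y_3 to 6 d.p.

y_1 = g(2.810000) = 2.120103
y_2 = g(2.120103) = 2.160661
y_3 = g(2.160661) = 2.158319

2.158319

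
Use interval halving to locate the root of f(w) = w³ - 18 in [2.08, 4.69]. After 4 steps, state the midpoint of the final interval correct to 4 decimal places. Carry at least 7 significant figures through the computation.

2.6509

f(2.080000) = -9.001088, f(4.690000) = 85.161709 (opposite signs)
step 1: m = 3.385000, f(m) = 20.786092 > 0 → root in [2.080000, 3.385000]
step 2: m = 2.732500, f(m) = 2.402365 > 0 → root in [2.080000, 2.732500]
step 3: m = 2.406250, f(m) = -4.067719 < 0 → root in [2.406250, 2.732500]
step 4: m = 2.569375, f(m) = -1.037788 < 0 → root in [2.569375, 2.732500]
Midpoint of [2.569375, 2.732500] = 2.650937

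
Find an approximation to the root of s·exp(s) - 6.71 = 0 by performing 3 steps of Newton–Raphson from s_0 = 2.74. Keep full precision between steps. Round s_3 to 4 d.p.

Newton update: s ← s − f(s)/f'(s).
f'(s) = (s + 1)·exp(s)
s_0 = 2.740000: f = 35.724339, f' = 57.921324 → s_1 = 2.740000 - (35.724339)/(57.921324) = 2.123226
s_1 = 2.123226: f = 11.036057, f' = 26.104118 → s_2 = 2.123226 - (11.036057)/(26.104118) = 1.700456
s_2 = 1.700456: f = 2.602449, f' = 14.788891 → s_3 = 1.700456 - (2.602449)/(14.788891) = 1.524483

1.5245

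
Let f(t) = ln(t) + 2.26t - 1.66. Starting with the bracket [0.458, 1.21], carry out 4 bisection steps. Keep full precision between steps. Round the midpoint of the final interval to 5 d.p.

0.81050

f(0.458000) = -1.405806, f(1.210000) = 1.265220 (opposite signs)
step 1: m = 0.834000, f(m) = 0.043318 > 0 → root in [0.458000, 0.834000]
step 2: m = 0.646000, f(m) = -0.636996 < 0 → root in [0.646000, 0.834000]
step 3: m = 0.740000, f(m) = -0.288705 < 0 → root in [0.740000, 0.834000]
step 4: m = 0.787000, f(m) = -0.120907 < 0 → root in [0.787000, 0.834000]
Midpoint of [0.787000, 0.834000] = 0.810500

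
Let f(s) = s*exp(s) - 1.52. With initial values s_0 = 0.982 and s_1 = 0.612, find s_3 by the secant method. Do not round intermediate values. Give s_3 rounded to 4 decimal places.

0.7337

f(s_0) = 1.101734, f(s_1) = -0.391401
s_2 = 0.612000 - (-0.391401)·(0.612000 - 0.982000)/(-0.391401 - (1.101734)) = 0.708989; f(s_2) = -0.079378
s_3 = 0.708989 - (-0.079378)·(0.708989 - 0.612000)/(-0.079378 - (-0.391401)) = 0.733663; f(s_3) = 0.007998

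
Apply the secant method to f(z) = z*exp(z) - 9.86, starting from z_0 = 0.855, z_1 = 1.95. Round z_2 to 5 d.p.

1.58992

f(z_0) = -7.849575, f(z_1) = 3.845941
z_2 = 1.950000 - (3.845941)·(1.950000 - 0.855000)/(3.845941 - (-7.849575)) = 1.589921; f(z_2) = -2.064038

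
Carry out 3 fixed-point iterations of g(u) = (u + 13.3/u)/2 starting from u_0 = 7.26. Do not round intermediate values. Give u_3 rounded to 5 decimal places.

u_1 = g(7.260000) = 4.545978
u_2 = g(4.545978) = 3.735821
u_3 = g(3.735821) = 3.647974

3.64797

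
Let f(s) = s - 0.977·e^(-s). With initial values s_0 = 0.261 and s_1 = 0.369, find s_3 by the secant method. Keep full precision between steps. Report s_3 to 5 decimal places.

0.55838

f(s_0) = -0.491564, f(s_1) = -0.306523
s_2 = 0.369000 - (-0.306523)·(0.369000 - 0.261000)/(-0.306523 - (-0.491564)) = 0.547902; f(s_2) = -0.016961
s_3 = 0.547902 - (-0.016961)·(0.547902 - 0.369000)/(-0.016961 - (-0.306523)) = 0.558382; f(s_3) = -0.000593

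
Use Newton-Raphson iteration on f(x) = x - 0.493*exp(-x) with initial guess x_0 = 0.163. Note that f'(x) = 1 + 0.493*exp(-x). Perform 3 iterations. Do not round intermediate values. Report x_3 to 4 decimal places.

0.3481

x_0 = 0.163000: f = -0.255848, f' = 1.418848 → x_1 = 0.163000 - (-0.255848)/(1.418848) = 0.343321
x_1 = 0.343321: f = -0.006418, f' = 1.349739 → x_2 = 0.343321 - (-0.006418)/(1.349739) = 0.348076
x_2 = 0.348076: f = -0.000004, f' = 1.348080 → x_3 = 0.348076 - (-0.000004)/(1.348080) = 0.348079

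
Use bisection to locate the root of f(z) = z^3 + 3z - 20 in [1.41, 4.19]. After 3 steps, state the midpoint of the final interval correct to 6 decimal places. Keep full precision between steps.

2.278750

f(1.410000) = -12.966779, f(4.190000) = 66.130059 (opposite signs)
step 1: m = 2.800000, f(m) = 10.352000 > 0 → root in [1.410000, 2.800000]
step 2: m = 2.105000, f(m) = -4.357692 < 0 → root in [2.105000, 2.800000]
step 3: m = 2.452500, f(m) = 2.108690 > 0 → root in [2.105000, 2.452500]
Midpoint of [2.105000, 2.452500] = 2.278750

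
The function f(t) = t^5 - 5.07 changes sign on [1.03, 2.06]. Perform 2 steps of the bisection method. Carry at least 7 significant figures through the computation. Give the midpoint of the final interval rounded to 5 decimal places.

f(1.030000) = -3.910726, f(2.060000) = 32.026770 (opposite signs)
step 1: m = 1.545000, f(m) = 3.733238 > 0 → root in [1.030000, 1.545000]
step 2: m = 1.287500, f(m) = -1.532176 < 0 → root in [1.287500, 1.545000]
Midpoint of [1.287500, 1.545000] = 1.416250

1.41625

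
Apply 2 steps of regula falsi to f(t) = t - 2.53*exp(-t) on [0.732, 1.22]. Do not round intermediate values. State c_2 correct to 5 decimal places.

0.96528

f(0.732000) = -0.484794, f(1.220000) = 0.473068
step 1: c = 0.978987, f(c) = 0.028488 > 0 → new bracket [0.732000, 0.978987]
step 2: c = 0.965279, f(c) = 0.001660 > 0 → new bracket [0.732000, 0.965279]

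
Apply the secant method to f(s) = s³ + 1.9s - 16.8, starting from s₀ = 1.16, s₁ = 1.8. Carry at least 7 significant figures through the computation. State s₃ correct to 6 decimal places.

f(s_0) = -13.035104, f(s_1) = -7.548000
s_2 = 1.800000 - (-7.548000)·(1.800000 - 1.160000)/(-7.548000 - (-13.035104)) = 2.680377; f(s_2) = 7.549672
s_3 = 2.680377 - (7.549672)·(2.680377 - 1.800000)/(7.549672 - (-7.548000)) = 2.240140; f(s_3) = -1.302207

2.240140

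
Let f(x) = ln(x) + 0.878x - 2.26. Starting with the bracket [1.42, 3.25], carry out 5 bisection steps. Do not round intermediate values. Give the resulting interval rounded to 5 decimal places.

[1.82031, 1.87750]

f(1.420000) = -0.662583, f(3.250000) = 1.772155 (opposite signs)
step 1: m = 2.335000, f(m) = 0.638142 > 0 → root in [1.420000, 2.335000]
step 2: m = 1.877500, f(m) = 0.018386 > 0 → root in [1.420000, 1.877500]
step 3: m = 1.648750, f(m) = -0.312380 < 0 → root in [1.648750, 1.877500]
step 4: m = 1.763125, f(m) = -0.144888 < 0 → root in [1.763125, 1.877500]
step 5: m = 1.820312, f(m) = -0.062757 < 0 → root in [1.820312, 1.877500]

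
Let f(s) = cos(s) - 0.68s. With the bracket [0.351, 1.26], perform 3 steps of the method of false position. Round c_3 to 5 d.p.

0.90639

f(0.351000) = 0.700349, f(1.260000) = -0.550983
step 1: c = 0.859752, f(c) = 0.067994 > 0 → new bracket [0.859752, 1.260000]
step 2: c = 0.903719, f(c) = 0.004164 > 0 → new bracket [0.903719, 1.260000]
step 3: c = 0.906391, f(c) = 0.000245 > 0 → new bracket [0.906391, 1.260000]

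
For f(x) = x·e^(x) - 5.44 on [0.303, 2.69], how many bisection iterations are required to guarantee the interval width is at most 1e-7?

25

Initial width b − a = 2.69 − 0.303 = 2.387000.
After n steps the width is (b−a)/2^n; need (b−a)/2^n ≤ 1e-7.
So n ≥ log₂(2.387000/1e-7) = log₂(23870000.0000) ≈ 24.5087.
Hence n = 25.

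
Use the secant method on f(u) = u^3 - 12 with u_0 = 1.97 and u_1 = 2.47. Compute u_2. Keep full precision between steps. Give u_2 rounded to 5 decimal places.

f(u_0) = -4.354627, f(u_1) = 3.069223
u_2 = 2.470000 - (3.069223)·(2.470000 - 1.970000)/(3.069223 - (-4.354627)) = 2.263286; f(u_2) = -0.406395

2.26329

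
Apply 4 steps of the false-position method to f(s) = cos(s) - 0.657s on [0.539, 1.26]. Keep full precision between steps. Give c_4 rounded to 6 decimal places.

0.920945

f(0.539000) = 0.504099, f(1.260000) = -0.522003
step 1: c = 0.893210, f(c) = 0.040076 > 0 → new bracket [0.893210, 1.260000]
step 2: c = 0.919362, f(c) = 0.002307 > 0 → new bracket [0.919362, 1.260000]
step 3: c = 0.920861, f(c) = 0.000130 > 0 → new bracket [0.920861, 1.260000]
step 4: c = 0.920945, f(c) = 0.000007 > 0 → new bracket [0.920945, 1.260000]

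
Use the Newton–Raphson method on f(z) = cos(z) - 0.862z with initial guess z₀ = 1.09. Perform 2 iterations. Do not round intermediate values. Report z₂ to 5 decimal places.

f'(z) = -sin(z) - 0.862
z_0 = 1.090000: f = -0.477095, f' = -1.748627 → z_1 = 1.090000 - (-0.477095)/(-1.748627) = 0.817160
z_1 = 0.817160: f = -0.020098, f' = -1.591206 → z_2 = 0.817160 - (-0.020098)/(-1.591206) = 0.804530

0.80453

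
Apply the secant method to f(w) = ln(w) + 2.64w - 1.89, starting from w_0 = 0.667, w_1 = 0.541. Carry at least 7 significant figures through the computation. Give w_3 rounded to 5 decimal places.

0.79972

Secant update: w_(k+1) = w_k − f(w_k)·(w_k − w_(k-1))/(f(w_k) − f(w_(k-1))).
f(w_0) = -0.534085, f(w_1) = -1.076096
w_2 = 0.541000 - (-1.076096)·(0.541000 - 0.667000)/(-1.076096 - (-0.534085)) = 0.791158; f(w_2) = -0.035602
w_3 = 0.791158 - (-0.035602)·(0.791158 - 0.541000)/(-0.035602 - (-1.076096)) = 0.799717; f(w_3) = -0.002244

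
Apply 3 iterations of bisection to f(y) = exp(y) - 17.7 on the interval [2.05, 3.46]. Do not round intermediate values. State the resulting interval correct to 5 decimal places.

[2.75500, 2.93125]

f(2.050000) = -9.932099, f(3.460000) = 14.116977 (opposite signs)
step 1: m = 2.755000, f(m) = -1.978959 < 0 → root in [2.755000, 3.460000]
step 2: m = 3.107500, f(m) = 4.665062 > 0 → root in [2.755000, 3.107500]
step 3: m = 2.931250, f(m) = 1.051055 > 0 → root in [2.755000, 2.931250]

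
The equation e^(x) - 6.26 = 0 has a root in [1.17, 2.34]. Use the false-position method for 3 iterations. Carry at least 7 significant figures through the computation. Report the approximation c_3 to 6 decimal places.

f(1.170000) = -3.038007, f(2.340000) = 4.121237
step 1: c = 1.666487, f(c) = -0.966463 < 0 → new bracket [1.666487, 2.340000]
step 2: c = 1.794428, f(c) = -0.243969 < 0 → new bracket [1.794428, 2.340000]
step 3: c = 1.824919, f(c) = -0.057704 < 0 → new bracket [1.824919, 2.340000]

1.824919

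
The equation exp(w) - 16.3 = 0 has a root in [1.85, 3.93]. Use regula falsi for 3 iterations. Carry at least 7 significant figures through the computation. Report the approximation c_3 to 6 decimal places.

False-position update: c = (a·f(b) − b·f(a))/(f(b) − f(a)); replace the endpoint whose sign matches f(c).
f(1.850000) = -9.940180, f(3.930000) = 34.606978
step 1: c = 2.314128, f(c) = -6.183904 < 0 → new bracket [2.314128, 3.930000]
step 2: c = 2.559094, f(c) = -3.375893 < 0 → new bracket [2.559094, 3.930000]
step 3: c = 2.680940, f(c) = -1.701197 < 0 → new bracket [2.680940, 3.930000]

2.680940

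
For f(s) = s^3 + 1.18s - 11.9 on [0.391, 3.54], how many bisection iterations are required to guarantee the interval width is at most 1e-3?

Initial width b − a = 3.54 − 0.391 = 3.149000.
After n steps the width is (b−a)/2^n; need (b−a)/2^n ≤ 1e-3.
So n ≥ log₂(3.149000/1e-3) = log₂(3149.0000) ≈ 11.6207.
Hence n = 12.

12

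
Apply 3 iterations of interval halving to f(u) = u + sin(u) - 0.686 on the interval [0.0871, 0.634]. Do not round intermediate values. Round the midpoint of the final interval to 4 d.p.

f(0.087100) = -0.511910, f(0.634000) = 0.540372 (opposite signs)
step 1: m = 0.360550, f(m) = 0.027339 > 0 → root in [0.087100, 0.360550]
step 2: m = 0.223825, f(m) = -0.240214 < 0 → root in [0.223825, 0.360550]
step 3: m = 0.292187, f(m) = -0.105765 < 0 → root in [0.292187, 0.360550]
Midpoint of [0.292187, 0.360550] = 0.326369

0.3264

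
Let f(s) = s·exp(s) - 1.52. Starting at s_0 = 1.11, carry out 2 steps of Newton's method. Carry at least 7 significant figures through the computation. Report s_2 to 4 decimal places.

0.7375

f'(s) = (s + 1)·exp(s)
s_0 = 1.110000: f = 1.848138, f' = 6.402496 → s_1 = 1.110000 - (1.848138)/(6.402496) = 0.821341
s_1 = 0.821341: f = 0.347357, f' = 4.140904 → s_2 = 0.821341 - (0.347357)/(4.140904) = 0.737457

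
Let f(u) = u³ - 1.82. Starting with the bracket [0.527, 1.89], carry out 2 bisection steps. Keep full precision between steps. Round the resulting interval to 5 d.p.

[1.20850, 1.54925]

f(0.527000) = -1.673637, f(1.890000) = 4.931269 (opposite signs)
step 1: m = 1.208500, f(m) = -0.055019 < 0 → root in [1.208500, 1.890000]
step 2: m = 1.549250, f(m) = 1.898472 > 0 → root in [1.208500, 1.549250]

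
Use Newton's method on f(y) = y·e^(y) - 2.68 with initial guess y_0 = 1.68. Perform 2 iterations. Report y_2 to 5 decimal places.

f'(y) = (y + 1)·e^(y)
y_0 = 1.680000: f = 6.334134, f' = 14.379690 → y_1 = 1.680000 - (6.334134)/(14.379690) = 1.239508
y_1 = 1.239508: f = 1.601156, f' = 7.735071 → y_2 = 1.239508 - (1.601156)/(7.735071) = 1.032509

1.03251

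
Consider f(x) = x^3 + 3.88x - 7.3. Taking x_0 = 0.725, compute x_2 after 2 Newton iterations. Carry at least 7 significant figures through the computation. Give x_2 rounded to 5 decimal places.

1.31850

Newton update: x ← x − f(x)/f'(x).
f'(x) = 3x^2 + 3.88
x_0 = 0.725000: f = -4.105922, f' = 5.456875 → x_1 = 0.725000 - (-4.105922)/(5.456875) = 1.477431
x_1 = 1.477431: f = 1.657372, f' = 10.428407 → x_2 = 1.477431 - (1.657372)/(10.428407) = 1.318502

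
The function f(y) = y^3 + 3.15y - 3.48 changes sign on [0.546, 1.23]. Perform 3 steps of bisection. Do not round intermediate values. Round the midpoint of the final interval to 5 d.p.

0.84525

f(0.546000) = -1.597329, f(1.230000) = 2.255367 (opposite signs)
step 1: m = 0.888000, f(m) = 0.017427 > 0 → root in [0.546000, 0.888000]
step 2: m = 0.717000, f(m) = -0.852848 < 0 → root in [0.717000, 0.888000]
step 3: m = 0.802500, f(m) = -0.435310 < 0 → root in [0.802500, 0.888000]
Midpoint of [0.802500, 0.888000] = 0.845250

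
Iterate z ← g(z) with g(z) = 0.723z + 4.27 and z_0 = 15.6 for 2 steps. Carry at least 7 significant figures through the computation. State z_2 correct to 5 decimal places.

15.51178

z_1 = g(15.600000) = 15.548800
z_2 = g(15.548800) = 15.511782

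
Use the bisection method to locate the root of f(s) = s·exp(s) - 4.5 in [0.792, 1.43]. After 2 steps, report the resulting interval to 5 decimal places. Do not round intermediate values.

[1.11100, 1.27050]

f(0.792000) = -2.751416, f(1.430000) = 1.475540 (opposite signs)
step 1: m = 1.111000, f(m) = -1.125455 < 0 → root in [1.111000, 1.430000]
step 2: m = 1.270500, f(m) = 0.026326 > 0 → root in [1.111000, 1.270500]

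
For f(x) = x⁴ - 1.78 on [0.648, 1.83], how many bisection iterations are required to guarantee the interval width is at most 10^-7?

Initial width b − a = 1.83 − 0.648 = 1.182000.
After n steps the width is (b−a)/2^n; need (b−a)/2^n ≤ 10^-7.
So n ≥ log₂(1.182000/10^-7) = log₂(11820000.0000) ≈ 23.4947.
Hence n = 24.

24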